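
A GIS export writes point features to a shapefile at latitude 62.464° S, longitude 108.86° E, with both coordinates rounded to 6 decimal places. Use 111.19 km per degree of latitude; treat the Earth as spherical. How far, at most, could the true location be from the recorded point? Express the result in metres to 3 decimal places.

Rounding to 6 decimal places leaves each coordinate within ±5e-07° of the true value.
N–S: 5e-07° × 111190 m/° = 0.055595 m.
E–W at 62.464°: 5e-07° × 111190 × cos 62.464° = 5e-07 × 111190 × 0.4623 ≈ 0.0257019 m.
Worst case both components are at the extreme and orthogonal: √(0.055595² + 0.0257019²) ≈ 0.0612486 m.

0.061 metres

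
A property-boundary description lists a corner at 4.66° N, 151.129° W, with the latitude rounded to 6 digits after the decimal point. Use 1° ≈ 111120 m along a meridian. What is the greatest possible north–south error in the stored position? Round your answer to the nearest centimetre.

Rounding to 6 decimal places leaves the latitude within ±5e-07° of the true value.
North–south distance: 5e-07° × 111120 m/° = 0.05556 m.
That is 0.05556 m = 5.556 cm.

6 centimetres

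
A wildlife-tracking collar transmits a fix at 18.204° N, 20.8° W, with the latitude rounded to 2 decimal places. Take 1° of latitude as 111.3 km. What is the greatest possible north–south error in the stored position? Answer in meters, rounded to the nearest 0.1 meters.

Rounding to 2 decimal places leaves the latitude within ±0.005° of the true value.
So the N–S error is at most 0.005 × 111300 = 556.5 m.

556.5 meters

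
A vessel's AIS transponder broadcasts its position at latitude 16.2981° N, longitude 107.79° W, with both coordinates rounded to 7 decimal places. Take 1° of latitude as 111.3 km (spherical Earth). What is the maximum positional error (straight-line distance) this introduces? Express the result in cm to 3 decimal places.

0.771 cm

Rounding to 7 decimal places leaves each coordinate within ±5e-08° of the true value.
North–south component: 5e-08° × 111300 = 0.005565 m.
E–W at 16.2981°: 5e-08° × 111300 × cos 16.2981° = 5e-08 × 111300 × 0.9598 ≈ 0.00534137 m.
Worst case both components are at the extreme and orthogonal: √(0.005565² + 0.00534137²) ≈ 0.00771359 m.
That is 0.00771359 m = 0.77136 cm.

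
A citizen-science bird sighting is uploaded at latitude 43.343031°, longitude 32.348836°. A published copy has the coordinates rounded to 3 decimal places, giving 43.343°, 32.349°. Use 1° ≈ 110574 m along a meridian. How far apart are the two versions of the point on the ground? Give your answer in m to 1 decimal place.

13.6 m

Δlat = 43.343031 − 43.343 = +0.000031°; Δlon = 32.348836 − 32.349 = -0.000164°.
North–south shift: 0.000031 × 110574 = 3.42779 m.
East–west at this latitude: -0.000164° × 110574 × cos 43.343° ≈ -0.000164 × 80415.8 = -13.1882 m.
Distance: √(3.42779² + 13.1882²) ≈ 13.6264 m.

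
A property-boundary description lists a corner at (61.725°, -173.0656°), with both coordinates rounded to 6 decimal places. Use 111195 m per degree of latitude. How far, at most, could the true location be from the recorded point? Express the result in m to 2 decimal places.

Rounding to 6 decimal places leaves each coordinate within ±5e-07° of the true value.
Latitude error → 5e-07 × 111195 = 0.0555975 m along the meridian.
E–W at 61.725°: 5e-07° × 111195 × cos 61.725° = 5e-07 × 111195 × 0.4737 ≈ 0.0263368 m.
Worst case both components are at the extreme and orthogonal: √(0.0555975² + 0.0263368²) ≈ 0.06152 m.

0.06 m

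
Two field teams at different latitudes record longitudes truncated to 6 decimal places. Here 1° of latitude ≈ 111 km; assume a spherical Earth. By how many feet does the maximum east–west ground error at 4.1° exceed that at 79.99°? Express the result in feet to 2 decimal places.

0.30 feet

Truncating at 6 decimal places can drop up to a full unit in the last place, so the longitude may be off by as much as 1e-06°.
At 4.1°: 1e-06° × 111000 × cos 4.1° = 1e-06 × 111000 × 0.9974 ≈ 0.11072 m.
At 79.99°: 1e-06° × 111000 × cos 79.99° = 1e-06 × 111000 × 0.1738 ≈ 0.019294 m.
So the lower-latitude error exceeds the higher by 0.11072 − 0.019294 = 0.091422 m.
In feet: 0.0914219 m ÷ 0.3048 ≈ 0.29994 ft.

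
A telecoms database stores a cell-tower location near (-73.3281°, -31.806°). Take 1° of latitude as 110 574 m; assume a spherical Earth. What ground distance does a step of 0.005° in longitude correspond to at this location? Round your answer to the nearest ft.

0.005° of longitude at 73.3281° is 0.005 × 110574 × cos 73.3281° ≈ 0.005 × 31722.7 = 158.613 m.
In feet: 158.613 m ÷ 0.3048 ≈ 520.38 ft.

520 ft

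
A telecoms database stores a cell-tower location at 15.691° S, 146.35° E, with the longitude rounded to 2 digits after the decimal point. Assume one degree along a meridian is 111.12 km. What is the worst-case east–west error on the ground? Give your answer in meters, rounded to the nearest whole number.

535 meters

Rounding to 2 decimal places leaves the longitude within ±0.005° of the true value.
At latitude 15.691° a degree of longitude spans 111120 m × cos 15.691° = 111120 × 0.9627 ≈ 106979 m.
East–west error: 0.005° × 106979 m/° ≈ 534.895 m.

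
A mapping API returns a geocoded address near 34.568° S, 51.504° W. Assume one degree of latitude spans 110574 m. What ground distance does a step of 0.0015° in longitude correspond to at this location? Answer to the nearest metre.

137 metres

0.0015° of longitude at 34.568° is 0.0015 × 110574 × cos 34.568° ≈ 0.0015 × 91052.5 = 136.579 m.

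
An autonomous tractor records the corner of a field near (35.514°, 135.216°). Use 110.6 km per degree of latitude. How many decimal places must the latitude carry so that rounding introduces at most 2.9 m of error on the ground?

One degree of latitude covers 110600 m.
N decimal places → at most half a unit in the last place, 0.5 × 10⁻ᴺ° = 110600/2 × 10⁻ᴺ m.
Need 0.5 × 110600 × 10⁻ᴺ ≤ 2.9 → 10⁻ᴺ ≤ 5.244e-05, so N ≥ 4.28.
At 4 places the error can reach 5.53 m, but 5 places keeps it to 0.553 m.

5 decimal places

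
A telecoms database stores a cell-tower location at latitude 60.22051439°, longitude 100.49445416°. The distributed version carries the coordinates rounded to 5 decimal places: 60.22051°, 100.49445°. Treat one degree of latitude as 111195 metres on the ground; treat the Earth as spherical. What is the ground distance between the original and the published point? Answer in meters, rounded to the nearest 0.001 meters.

The latitude changed by +0.00000439° and the longitude by +0.00000416°.
N–S: 0.00000439° × 111195 m/° = 0.488146 m.
E–W at 60.2205°: 0.00000416° × 111195 × cos 60.2205° = 0.00000416 × 111195 × 0.4967 ≈ 0.229742 m.
Combined displacement = (0.488146² + 0.229742²)^½ ≈ 0.539507 m.

0.540 meters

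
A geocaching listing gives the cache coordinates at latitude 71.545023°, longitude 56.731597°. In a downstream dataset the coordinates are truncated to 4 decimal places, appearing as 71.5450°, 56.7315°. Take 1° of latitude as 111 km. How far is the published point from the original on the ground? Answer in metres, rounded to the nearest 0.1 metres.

4.3 metres

The latitude changed by +0.000023° and the longitude by +0.000097°.
N–S: 0.000023° × 111000 m/° = 2.553 m.
E–W at 71.545°: 0.000097° × 111000 × cos 71.545° = 0.000097 × 111000 × 0.3166 ≈ 3.4084 m.
Hypotenuse of the two orthogonal shifts: √(2.553² + 3.4084²) = 4.25852 m.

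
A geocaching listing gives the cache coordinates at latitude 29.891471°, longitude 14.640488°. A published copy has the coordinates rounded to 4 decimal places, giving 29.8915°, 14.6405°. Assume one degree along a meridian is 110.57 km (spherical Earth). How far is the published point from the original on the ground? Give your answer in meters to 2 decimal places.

3.41 meters

The latitude changed by -0.000029° and the longitude by -0.000012°.
North–south shift: -0.000029 × 110570 = -3.20653 m.
East–west at this latitude: -0.000012° × 110570 × cos 29.8915° ≈ -0.000012 × 95860.9 = -1.15033 m.
Hypotenuse of the two orthogonal shifts: √(3.20653² + 1.15033²) = 3.40663 m.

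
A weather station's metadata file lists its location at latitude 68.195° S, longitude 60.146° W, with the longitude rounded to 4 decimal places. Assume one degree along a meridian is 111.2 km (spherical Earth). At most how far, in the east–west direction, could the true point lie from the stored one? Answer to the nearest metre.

Rounding to 4 decimal places leaves the longitude within ±5e-05° of the true value.
One degree of longitude at 68.195° is 111200 × cos 68.195° ≈ 111200 × 0.3714 = 41305.1 m.
So at most 5e-05° × 41305.1 ≈ 2.06526 m east–west.

2 metres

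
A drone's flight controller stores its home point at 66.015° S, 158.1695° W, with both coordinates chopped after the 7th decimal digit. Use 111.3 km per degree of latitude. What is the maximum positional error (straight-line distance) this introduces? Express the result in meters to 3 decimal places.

0.012 meters

Truncating at 7 decimal places can drop up to a full unit in the last place, so each coordinate may be off by as much as 1e-07°.
Latitude error → 1e-07 × 111300 = 0.01113 m along the meridian.
Longitude error → 1e-07 × 111300 × cos 66.015° = 1e-07 × 111300 × 0.4065 ≈ 0.00452432 m.
Worst case both components are at the extreme and orthogonal: √(0.01113² + 0.00452432²) ≈ 0.0120144 m.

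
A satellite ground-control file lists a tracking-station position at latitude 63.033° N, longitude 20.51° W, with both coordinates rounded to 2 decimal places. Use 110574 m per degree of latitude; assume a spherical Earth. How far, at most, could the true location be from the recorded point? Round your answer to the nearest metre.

Rounding to 2 decimal places leaves each coordinate within ±0.005° of the true value.
North–south component: 0.005° × 110574 = 552.87 m.
Longitude error → 0.005 × 110574 × cos 63.033° = 0.005 × 110574 × 0.4535 ≈ 250.714 m.
Worst case both components are at the extreme and orthogonal: √(552.87² + 250.714²) ≈ 607.061 m.

607 metres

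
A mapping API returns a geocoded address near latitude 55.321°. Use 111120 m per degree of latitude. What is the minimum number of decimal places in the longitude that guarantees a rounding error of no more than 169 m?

At 55.321° one degree of longitude covers 111120 × cos 55.321° ≈ 111120 × 0.5690 ≈ 63224.9 m.
N decimal places → at most half a unit in the last place, 0.5 × 10⁻ᴺ° = 63224.9/2 × 10⁻ᴺ m.
Need 0.5 × 63224.9 × 10⁻ᴺ ≤ 169 → 10⁻ᴺ ≤ 5.346e-03, so N ≥ 2.27.
At 2 places the error can reach 316 m, but 3 places keeps it to 31.6 m.

3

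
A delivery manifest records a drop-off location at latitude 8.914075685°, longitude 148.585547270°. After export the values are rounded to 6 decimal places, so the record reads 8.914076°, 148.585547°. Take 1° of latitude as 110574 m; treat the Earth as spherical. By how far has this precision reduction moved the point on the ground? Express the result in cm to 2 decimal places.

4.56 cm

The latitude changed by -0.000000315° and the longitude by +0.000000270°.
North–south shift: -0.000000315 × 110574 = -0.0348308 m.
East–west at this latitude: 0.000000270° × 110574 × cos 8.91408° ≈ 0.000000270 × 109238 = 0.0294944 m.
Combined displacement = (0.0348308² + 0.0294944²)^½ ≈ 0.045641 m.
That is 0.045641 m = 4.5641 cm.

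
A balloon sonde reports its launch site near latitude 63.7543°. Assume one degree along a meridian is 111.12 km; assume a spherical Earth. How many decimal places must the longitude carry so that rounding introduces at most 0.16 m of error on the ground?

At 63.7543° one degree of longitude covers 111120 × cos 63.7543° ≈ 111120 × 0.4422 ≈ 49139.6 m.
With N decimal places the half-ulp bound is 0.5·10⁻ᴺ°, or 0.5·10⁻ᴺ × 49139.6 m on the ground.
Need 0.5 × 49139.6 × 10⁻ᴺ ≤ 0.16 → 10⁻ᴺ ≤ 6.512e-06, so N ≥ 5.19.
At 5 places the error can reach 0.246 m, but 6 places keeps it to 0.0246 m.

6 decimal places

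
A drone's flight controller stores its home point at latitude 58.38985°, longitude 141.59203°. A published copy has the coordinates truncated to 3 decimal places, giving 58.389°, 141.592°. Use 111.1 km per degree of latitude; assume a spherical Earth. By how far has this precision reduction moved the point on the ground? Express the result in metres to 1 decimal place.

Δlat = 58.38985 − 58.389 = +0.00085°; Δlon = 141.59203 − 141.592 = +0.00003°.
N–S: 0.00085° × 111100 m/° = 94.435 m.
East–west at this latitude: 0.00003° × 111100 × cos 58.389° ≈ 0.00003 × 58233 = 1.74699 m.
Combined displacement = (94.435² + 1.74699²)^½ ≈ 94.4512 m.

94.5 metres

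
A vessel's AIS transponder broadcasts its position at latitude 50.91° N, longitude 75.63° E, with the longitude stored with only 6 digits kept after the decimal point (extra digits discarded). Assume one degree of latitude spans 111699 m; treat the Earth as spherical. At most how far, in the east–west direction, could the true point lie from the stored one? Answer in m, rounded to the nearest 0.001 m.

Truncating at 6 decimal places can drop up to a full unit in the last place, so the longitude may be off by as much as 1e-06°.
Parallels shrink by cos φ, so at 50.91° a degree of longitude is 111699 × 0.6305 ≈ 70430.7 m.
East–west error: 1e-06° × 70430.7 m/° ≈ 0.0704307 m.

0.070 m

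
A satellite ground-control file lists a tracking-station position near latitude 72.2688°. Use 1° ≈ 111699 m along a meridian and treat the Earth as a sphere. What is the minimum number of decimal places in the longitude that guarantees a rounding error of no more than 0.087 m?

At 72.2688° one degree of longitude covers 111699 × cos 72.2688° ≈ 111699 × 0.3046 ≈ 34018.1 m.
With N decimal places the half-ulp bound is 0.5·10⁻ᴺ°, or 0.5·10⁻ᴺ × 34018.1 m on the ground.
Need 0.5 × 34018.1 × 10⁻ᴺ ≤ 0.087 → 10⁻ᴺ ≤ 5.115e-06, so N ≥ 5.29.
So 6 decimal places suffice (0.017 m); 5 would allow up to 0.17 m.

6 decimal places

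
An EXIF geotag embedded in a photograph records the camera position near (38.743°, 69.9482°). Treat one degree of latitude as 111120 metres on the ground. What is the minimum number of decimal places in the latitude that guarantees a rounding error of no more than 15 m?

4

One degree of latitude covers 111120 m.
N decimal places → at most half a unit in the last place, 0.5 × 10⁻ᴺ° = 111120/2 × 10⁻ᴺ m.
Setting 55560 × 10⁻ᴺ ≤ 15 gives 10ᴺ ≥ 3704, i.e. N ≥ 3.57.
At 3 places the error can reach 55.6 m, but 4 places keeps it to 5.56 m.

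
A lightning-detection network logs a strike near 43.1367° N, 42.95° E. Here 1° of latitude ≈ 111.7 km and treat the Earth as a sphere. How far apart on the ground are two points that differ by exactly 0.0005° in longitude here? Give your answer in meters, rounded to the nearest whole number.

One degree of longitude here spans 111700 × cos 43.1367° = 111700 × 0.7297 ≈ 81510.2 m; 0.0005° of that is 40.7551 m.

41 meters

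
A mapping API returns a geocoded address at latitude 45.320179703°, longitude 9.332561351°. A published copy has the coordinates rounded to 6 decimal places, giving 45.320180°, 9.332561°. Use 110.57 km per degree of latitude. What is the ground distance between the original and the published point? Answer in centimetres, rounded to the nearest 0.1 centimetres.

The latitude changed by -0.000000297° and the longitude by +0.000000351°.
North–south shift: -0.000000297 × 110570 = -0.0328393 m.
East–west at this latitude: 0.000000351° × 110570 × cos 45.3202° ≈ 0.000000351 × 77746.7 = 0.0272891 m.
Distance: √(0.0328393² + 0.0272891²) ≈ 0.0426979 m.
That is 0.0426979 m = 4.2698 cm.

4.3 centimetres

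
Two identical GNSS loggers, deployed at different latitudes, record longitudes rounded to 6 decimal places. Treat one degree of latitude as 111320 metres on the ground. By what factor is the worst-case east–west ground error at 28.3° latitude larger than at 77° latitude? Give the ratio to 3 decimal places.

3.914

Rounding to 6 decimal places leaves the longitude within ±5e-07° of the true value.
Error at 28.3° = 5e-07° × 111320 × cos 28.3° ≈ 0.05566 × 0.8805 = 0.049007 m.
At 77°: 5e-07° × 111320 × cos 77° = 5e-07 × 111320 × 0.2250 ≈ 0.012521 m.
The ratio reduces to cos 28.3° / cos 77° = 0.8805/0.2250 ≈ 3.9141.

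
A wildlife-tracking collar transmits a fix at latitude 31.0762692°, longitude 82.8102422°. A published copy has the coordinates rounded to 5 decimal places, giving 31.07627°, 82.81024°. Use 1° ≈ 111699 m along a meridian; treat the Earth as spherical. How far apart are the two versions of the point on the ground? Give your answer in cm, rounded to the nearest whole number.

Δlat = 31.0762692 − 31.07627 = -0.0000008°; Δlon = 82.8102422 − 82.81024 = +0.0000022°.
N–S: -0.0000008° × 111699 m/° = -0.0893592 m.
E–W at 31.0763°: 0.0000022° × 111699 × cos 31.0763° = 0.0000022 × 111699 × 0.8565 ≈ 0.21047 m.
Combined displacement = (0.0893592² + 0.21047²)^½ ≈ 0.228654 m.
That is 0.228654 m = 22.865 cm.

23 cm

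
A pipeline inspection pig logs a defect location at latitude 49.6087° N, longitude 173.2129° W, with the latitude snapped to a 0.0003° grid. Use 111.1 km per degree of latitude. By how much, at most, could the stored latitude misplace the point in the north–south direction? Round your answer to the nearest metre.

With a 0.0003° grid the true value lies within half a step, ±0.0003°/2 = ±0.00015°, of the stored one.
Along the meridian that is 0.00015° × 111100 m/° = 16.665 m.

17 metres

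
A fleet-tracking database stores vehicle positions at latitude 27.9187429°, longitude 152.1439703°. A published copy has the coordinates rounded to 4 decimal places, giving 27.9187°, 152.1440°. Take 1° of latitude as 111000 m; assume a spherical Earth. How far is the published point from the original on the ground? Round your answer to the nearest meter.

6 meters

The latitude changed by +0.0000429° and the longitude by -0.0000297°.
North–south shift: 0.0000429 × 111000 = 4.7619 m.
East–west at this latitude: -0.0000297° × 111000 × cos 27.9187° ≈ -0.0000297 × 98081 = -2.91301 m.
Distance: √(4.7619² + 2.91301²) ≈ 5.58223 m.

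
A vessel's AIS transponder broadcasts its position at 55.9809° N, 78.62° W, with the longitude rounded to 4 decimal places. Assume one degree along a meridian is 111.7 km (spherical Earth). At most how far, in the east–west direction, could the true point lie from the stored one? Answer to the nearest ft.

10 ft

Rounding to 4 decimal places leaves the longitude within ±5e-05° of the true value.
One degree of longitude at 55.9809° is 111700 × cos 55.9809° ≈ 111700 × 0.5595 = 62492.7 m.
East–west error: 5e-05° × 62492.7 m/° ≈ 3.12464 m.
In feet: 3.12464 m ÷ 0.3048 ≈ 10.251 ft.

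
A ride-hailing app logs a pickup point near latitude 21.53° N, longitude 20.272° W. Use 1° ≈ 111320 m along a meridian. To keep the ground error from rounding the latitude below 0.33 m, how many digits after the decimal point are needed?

One degree of latitude covers 111320 m.
With N decimal places the half-ulp bound is 0.5·10⁻ᴺ°, or 0.5·10⁻ᴺ × 111320 m on the ground.
Need 0.5 × 111320 × 10⁻ᴺ ≤ 0.33 → 10⁻ᴺ ≤ 5.929e-06, so N ≥ 5.23.
N = 5 would give 0.557 m (too coarse); N = 6 gives 0.0557 m ≤ 0.33 m.

6 decimal places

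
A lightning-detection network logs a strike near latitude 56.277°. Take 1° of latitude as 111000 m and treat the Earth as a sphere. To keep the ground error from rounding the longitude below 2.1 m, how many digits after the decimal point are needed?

5 decimal places

At 56.277° one degree of longitude covers 111000 × cos 56.277° ≈ 111000 × 0.5552 ≈ 61624.8 m.
N decimal places → at most half a unit in the last place, 0.5 × 10⁻ᴺ° = 61624.8/2 × 10⁻ᴺ m.
Setting 30812.4 × 10⁻ᴺ ≤ 2.1 gives 10ᴺ ≥ 1.467e+04, i.e. N ≥ 4.17.
So 5 decimal places suffice (0.308 m); 4 would allow up to 3.08 m.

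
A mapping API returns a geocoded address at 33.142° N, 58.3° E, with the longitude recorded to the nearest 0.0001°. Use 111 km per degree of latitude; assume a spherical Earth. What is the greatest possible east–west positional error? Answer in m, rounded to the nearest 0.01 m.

4.65 m

Rounding to 4 decimal places leaves the longitude within ±5e-05° of the true value.
One degree of longitude at 33.142° is 111000 × cos 33.142° ≈ 111000 × 0.8373 = 92942.3 m.
East–west error: 5e-05° × 92942.3 m/° ≈ 4.64712 m.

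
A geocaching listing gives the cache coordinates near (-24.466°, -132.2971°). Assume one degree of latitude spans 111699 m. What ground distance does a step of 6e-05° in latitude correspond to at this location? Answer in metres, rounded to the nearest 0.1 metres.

6e-05° × 111699 m/° = 6.70194 m.

6.7 metres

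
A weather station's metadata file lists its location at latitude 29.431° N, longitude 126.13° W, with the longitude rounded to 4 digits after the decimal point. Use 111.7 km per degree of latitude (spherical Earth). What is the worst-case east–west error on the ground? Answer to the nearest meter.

5 meters

Rounding to 4 decimal places leaves the longitude within ±5e-05° of the true value.
One degree of longitude at 29.431° is 111700 × cos 29.431° ≈ 111700 × 0.8709 = 97284.9 m.
So at most 5e-05° × 97284.9 ≈ 4.86425 m east–west.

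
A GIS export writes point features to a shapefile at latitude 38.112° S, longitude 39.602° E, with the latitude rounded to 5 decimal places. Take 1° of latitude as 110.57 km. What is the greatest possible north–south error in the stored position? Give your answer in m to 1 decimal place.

Rounding to 5 decimal places leaves the latitude within ±5e-06° of the true value.
Along the meridian that is 5e-06° × 110570 m/° = 0.55285 m.

0.6 m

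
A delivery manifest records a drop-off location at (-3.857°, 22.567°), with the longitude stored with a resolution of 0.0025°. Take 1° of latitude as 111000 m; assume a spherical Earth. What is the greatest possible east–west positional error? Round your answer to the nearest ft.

With a 0.0025° grid the true value lies within half a step, ±0.0025°/2 = ±0.00125°, of the stored one.
Parallels shrink by cos φ, so at 3.857° a degree of longitude is 111000 × 0.9977 ≈ 110749 m.
So at most 0.00125° × 110749 ≈ 138.436 m east–west.
Converting: 138.436 m × 3.2808 ft/m ≈ 454.19 ft.

454 ft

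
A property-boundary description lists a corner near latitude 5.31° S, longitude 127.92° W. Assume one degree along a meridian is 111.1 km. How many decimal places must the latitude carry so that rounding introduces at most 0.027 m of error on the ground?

7

One degree of latitude covers 111100 m.
N decimal places → at most half a unit in the last place, 0.5 × 10⁻ᴺ° = 111100/2 × 10⁻ᴺ m.
Setting 55550 × 10⁻ᴺ ≤ 0.027 gives 10ᴺ ≥ 2.057e+06, i.e. N ≥ 6.31.
So 7 decimal places suffice (0.00556 m); 6 would allow up to 0.0555 m.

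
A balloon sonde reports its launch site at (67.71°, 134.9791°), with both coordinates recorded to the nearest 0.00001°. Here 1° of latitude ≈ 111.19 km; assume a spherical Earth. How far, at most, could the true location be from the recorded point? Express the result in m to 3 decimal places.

0.595 m

Rounding to 5 decimal places leaves each coordinate within ±5e-06° of the true value.
Latitude error → 5e-06 × 111190 = 0.55595 m along the meridian.
Longitude error → 5e-06 × 111190 × cos 67.71° = 5e-06 × 111190 × 0.3793 ≈ 0.210869 m.
Worst case both components are at the extreme and orthogonal: √(0.55595² + 0.210869²) ≈ 0.594597 m.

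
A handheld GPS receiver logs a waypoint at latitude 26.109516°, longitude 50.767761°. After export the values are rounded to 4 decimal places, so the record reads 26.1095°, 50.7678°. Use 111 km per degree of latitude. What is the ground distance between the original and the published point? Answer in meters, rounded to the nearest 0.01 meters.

Δlat = 26.109516 − 26.1095 = +0.000016°; Δlon = 50.767761 − 50.7678 = -0.000039°.
North–south shift: 0.000016 × 111000 = 1.776 m.
East–west at this latitude: -0.000039° × 111000 × cos 26.1095° ≈ -0.000039 × 99673 = -3.88725 m.
Combined displacement = (1.776² + 3.88725²)^½ ≈ 4.27374 m.

4.27 meters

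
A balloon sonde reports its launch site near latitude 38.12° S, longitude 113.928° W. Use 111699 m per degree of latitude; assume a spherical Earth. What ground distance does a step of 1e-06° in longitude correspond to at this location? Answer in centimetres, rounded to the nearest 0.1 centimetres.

At 38.12° a degree of longitude is 111699 × cos 38.12° ≈ 87875.8 m, so 1e-06° corresponds to 0.0878758 m.
That is 0.0878758 m = 8.7876 cm.

8.8 centimetres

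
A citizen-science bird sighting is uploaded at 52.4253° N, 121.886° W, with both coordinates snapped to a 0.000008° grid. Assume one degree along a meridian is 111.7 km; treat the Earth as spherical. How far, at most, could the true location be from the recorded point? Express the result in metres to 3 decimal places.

With a 0.000008° grid the true value lies within half a step, ±0.000008°/2 = ±4e-06°, of the stored one.
N–S: 4e-06° × 111700 m/° = 0.4468 m.
East–west component at 52.4253°: 4e-06° × 111700 × cos 52.4253° ≈ 4e-06 × 68114.1 ≈ 0.272457 m.
Worst case both components are at the extreme and orthogonal: √(0.4468² + 0.272457²) ≈ 0.523319 m.

0.523 metres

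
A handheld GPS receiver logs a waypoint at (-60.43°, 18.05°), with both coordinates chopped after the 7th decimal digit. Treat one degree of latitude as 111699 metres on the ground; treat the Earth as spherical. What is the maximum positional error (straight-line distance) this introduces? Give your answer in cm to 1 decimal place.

Truncating at 7 decimal places can drop up to a full unit in the last place, so each coordinate may be off by as much as 1e-07°.
N–S: 1e-07° × 111699 m/° = 0.0111699 m.
Longitude error → 1e-07 × 111699 × cos 60.43° = 1e-07 × 111699 × 0.4935 ≈ 0.0055122 m.
The two errors are perpendicular, so the maximum displacement is √(0.0111699² + 0.0055122²) ≈ 0.012456 m.
That is 0.012456 m = 1.2456 cm.

1.2 cm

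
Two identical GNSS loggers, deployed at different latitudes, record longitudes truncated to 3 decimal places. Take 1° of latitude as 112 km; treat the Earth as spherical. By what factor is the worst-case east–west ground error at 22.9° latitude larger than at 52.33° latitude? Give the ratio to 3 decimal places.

1.507

Truncating at 3 decimal places can drop up to a full unit in the last place, so the longitude may be off by as much as 0.001°.
Error at 22.9° = 0.001° × 112000 × cos 22.9° ≈ 112 × 0.9212 = 103.17 m.
At 52.33°: 0.001° × 112000 × cos 52.33° = 0.001 × 112000 × 0.6111 ≈ 68.445 m.
The ratio reduces to cos 22.9° / cos 52.33° = 0.9212/0.6111 ≈ 1.5074.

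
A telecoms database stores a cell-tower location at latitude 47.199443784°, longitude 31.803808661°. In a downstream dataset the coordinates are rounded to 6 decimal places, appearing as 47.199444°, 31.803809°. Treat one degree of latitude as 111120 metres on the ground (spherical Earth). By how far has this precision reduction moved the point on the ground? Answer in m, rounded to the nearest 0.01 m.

0.04 m

The latitude changed by -0.000000216° and the longitude by -0.000000339°.
North–south shift: -0.000000216 × 111120 = -0.0240019 m.
E–W at 47.1994°: -0.000000339° × 111120 × cos 47.1994° = -0.000000339 × 111120 × 0.6794 ≈ -0.0255946 m.
Hypotenuse of the two orthogonal shifts: √(0.0240019² + 0.0255946²) = 0.0350881 m.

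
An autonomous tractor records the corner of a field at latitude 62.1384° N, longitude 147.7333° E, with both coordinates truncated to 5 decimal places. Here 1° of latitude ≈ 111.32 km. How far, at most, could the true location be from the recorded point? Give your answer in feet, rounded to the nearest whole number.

4 feet

Truncating at 5 decimal places can drop up to a full unit in the last place, so each coordinate may be off by as much as 1e-05°.
Latitude error → 1e-05 × 111320 = 1.1132 m along the meridian.
Longitude error → 1e-05 × 111320 × cos 62.1384° = 1e-05 × 111320 × 0.4673 ≈ 0.52024 m.
Worst case both components are at the extreme and orthogonal: √(1.1132² + 0.52024²) ≈ 1.22877 m.
In feet: 1.22877 m ÷ 0.3048 ≈ 4.0314 ft.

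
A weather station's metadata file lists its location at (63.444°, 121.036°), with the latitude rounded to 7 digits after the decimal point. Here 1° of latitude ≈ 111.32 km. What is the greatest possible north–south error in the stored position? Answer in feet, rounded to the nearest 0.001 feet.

0.018 feet

Rounding to 7 decimal places leaves the latitude within ±5e-08° of the true value.
So the N–S error is at most 5e-08 × 111320 = 0.005566 m.
In feet: 0.005566 m ÷ 0.3048 ≈ 0.018261 ft.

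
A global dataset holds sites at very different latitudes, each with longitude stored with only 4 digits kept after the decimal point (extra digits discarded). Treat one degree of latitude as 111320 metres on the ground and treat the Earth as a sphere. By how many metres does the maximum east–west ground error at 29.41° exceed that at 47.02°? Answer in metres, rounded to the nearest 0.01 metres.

Truncating at 4 decimal places can drop up to a full unit in the last place, so the longitude may be off by as much as 0.0001°.
At 29.41°: 0.0001° × 111320 × cos 29.41° = 0.0001 × 111320 × 0.8711 ≈ 9.6974 m.
At 47.02°: 0.0001° × 111320 × cos 47.02° = 0.0001 × 111320 × 0.6817 ≈ 7.5892 m.
So the lower-latitude error exceeds the higher by 9.6974 − 7.5892 = 2.1082 m.

2.11 metres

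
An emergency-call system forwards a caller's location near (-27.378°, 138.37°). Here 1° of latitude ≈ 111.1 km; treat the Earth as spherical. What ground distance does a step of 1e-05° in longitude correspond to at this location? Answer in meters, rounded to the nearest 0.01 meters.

0.99 meters

At 27.378° a degree of longitude is 111100 × cos 27.378° ≈ 98655.9 m, so 1e-05° corresponds to 0.986559 m.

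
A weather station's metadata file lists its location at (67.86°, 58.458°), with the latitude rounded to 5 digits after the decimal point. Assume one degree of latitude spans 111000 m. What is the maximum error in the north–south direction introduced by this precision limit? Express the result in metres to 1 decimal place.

Rounding to 5 decimal places leaves the latitude within ±5e-06° of the true value.
North–south distance: 5e-06° × 111000 m/° = 0.555 m.

0.6 metres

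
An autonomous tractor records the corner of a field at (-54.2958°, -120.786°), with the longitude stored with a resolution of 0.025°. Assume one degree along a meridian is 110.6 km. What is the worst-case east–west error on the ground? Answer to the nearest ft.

2647 ft

With a 0.025° grid the true value lies within half a step, ±0.025°/2 = ±0.0125°, of the stored one.
Parallels shrink by cos φ, so at 54.2958° a degree of longitude is 110600 × 0.5836 ≈ 64546.2 m.
East–west error: 0.0125° × 64546.2 m/° ≈ 806.828 m.
In feet: 806.828 m ÷ 0.3048 ≈ 2647.1 ft.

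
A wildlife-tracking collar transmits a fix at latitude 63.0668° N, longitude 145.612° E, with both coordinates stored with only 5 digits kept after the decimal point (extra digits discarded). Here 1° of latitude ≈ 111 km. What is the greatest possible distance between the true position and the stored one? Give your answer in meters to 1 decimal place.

Truncating at 5 decimal places can drop up to a full unit in the last place, so each coordinate may be off by as much as 1e-05°.
Latitude error → 1e-05 × 111000 = 1.11 m along the meridian.
E–W at 63.0668°: 1e-05° × 111000 × cos 63.0668° = 1e-05 × 111000 × 0.4530 ≈ 0.502776 m.
Combining orthogonally: (1.11² + 0.502776²)^½ ≈ 1.21856 m.

1.2 meters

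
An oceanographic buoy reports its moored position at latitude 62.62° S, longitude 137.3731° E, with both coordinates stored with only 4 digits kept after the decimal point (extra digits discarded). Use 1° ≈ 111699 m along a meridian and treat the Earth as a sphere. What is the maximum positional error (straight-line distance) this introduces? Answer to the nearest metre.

Truncating at 4 decimal places can drop up to a full unit in the last place, so each coordinate may be off by as much as 0.0001°.
North–south component: 0.0001° × 111699 = 11.1699 m.
East–west component at 62.62°: 0.0001° × 111699 × cos 62.62° ≈ 0.0001 × 51369.2 ≈ 5.13692 m.
Worst case both components are at the extreme and orthogonal: √(11.1699² + 5.13692²) ≈ 12.2945 m.

12 metres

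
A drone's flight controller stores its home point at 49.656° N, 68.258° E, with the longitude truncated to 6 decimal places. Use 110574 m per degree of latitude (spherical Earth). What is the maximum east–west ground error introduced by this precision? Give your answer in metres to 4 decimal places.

0.0716 metres

Truncating at 6 decimal places can drop up to a full unit in the last place, so the longitude may be off by as much as 1e-06°.
One degree of longitude at 49.656° is 110574 × cos 49.656° ≈ 110574 × 0.6474 = 71582.9 m.
So at most 1e-06° × 71582.9 ≈ 0.0715829 m east–west.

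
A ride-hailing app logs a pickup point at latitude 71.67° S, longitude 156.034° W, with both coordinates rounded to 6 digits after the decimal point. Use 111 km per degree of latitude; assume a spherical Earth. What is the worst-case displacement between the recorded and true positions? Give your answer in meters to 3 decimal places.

0.058 meters

Rounding to 6 decimal places leaves each coordinate within ±5e-07° of the true value.
Latitude error → 5e-07 × 111000 = 0.0555 m along the meridian.
Longitude error → 5e-07 × 111000 × cos 71.67° = 5e-07 × 111000 × 0.3145 ≈ 0.0174542 m.
Worst case both components are at the extreme and orthogonal: √(0.0555² + 0.0174542²) ≈ 0.0581799 m.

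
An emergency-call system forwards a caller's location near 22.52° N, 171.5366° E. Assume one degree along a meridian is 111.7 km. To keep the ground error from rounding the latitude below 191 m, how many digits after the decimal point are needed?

One degree of latitude covers 111700 m.
Rounding to N decimal places gives at most 0.5 × 10⁻ᴺ degrees of error, i.e. 0.5 × 10⁻ᴺ × 111700 m.
Setting 55850 × 10⁻ᴺ ≤ 191 gives 10ᴺ ≥ 292.4, i.e. N ≥ 2.47.
N = 2 would give 558 m (too coarse); N = 3 gives 55.9 m ≤ 191 m.

3 decimal places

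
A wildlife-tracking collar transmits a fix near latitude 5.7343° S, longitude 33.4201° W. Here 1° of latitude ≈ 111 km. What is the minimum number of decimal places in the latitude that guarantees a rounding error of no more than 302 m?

One degree of latitude covers 111000 m.
With N decimal places the half-ulp bound is 0.5·10⁻ᴺ°, or 0.5·10⁻ᴺ × 111000 m on the ground.
Need 0.5 × 111000 × 10⁻ᴺ ≤ 302 → 10⁻ᴺ ≤ 5.441e-03, so N ≥ 2.26.
So 3 decimal places suffice (55.5 m); 2 would allow up to 555 m.

3 decimal places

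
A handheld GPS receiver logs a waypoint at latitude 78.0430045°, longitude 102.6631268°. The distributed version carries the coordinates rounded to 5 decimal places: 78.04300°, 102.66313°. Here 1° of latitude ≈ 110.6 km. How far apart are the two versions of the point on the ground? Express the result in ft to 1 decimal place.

1.7 ft

Δlat = 78.0430045 − 78.04300 = +0.0000045°; Δlon = 102.6631268 − 102.66313 = -0.0000032°.
North–south shift: 0.0000045 × 110600 = 0.4977 m.
E–W at 78.043°: -0.0000032° × 110600 × cos 78.043° = -0.0000032 × 110600 × 0.2072 ≈ -0.0733243 m.
Hypotenuse of the two orthogonal shifts: √(0.4977² + 0.0733243²) = 0.503072 m.
Converting: 0.503072 m × 3.2808 ft/m ≈ 1.6505 ft.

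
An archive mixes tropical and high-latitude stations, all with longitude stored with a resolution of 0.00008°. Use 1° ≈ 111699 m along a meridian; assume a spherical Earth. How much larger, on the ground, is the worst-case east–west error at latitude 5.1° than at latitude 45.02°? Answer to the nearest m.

1 m

With a 0.00008° grid the true value lies within half a step, ±0.00008°/2 = ±4e-05°, of the stored one.
Error at 5.1° = 4e-05° × 111699 × cos 5.1° ≈ 4.468 × 0.9960 = 4.4503 m.
Error at 45.02° = 4e-05° × 111699 × cos 45.02° ≈ 4.468 × 0.7069 = 3.1582 m.
So the lower-latitude error exceeds the higher by 4.4503 − 3.1582 = 1.292 m.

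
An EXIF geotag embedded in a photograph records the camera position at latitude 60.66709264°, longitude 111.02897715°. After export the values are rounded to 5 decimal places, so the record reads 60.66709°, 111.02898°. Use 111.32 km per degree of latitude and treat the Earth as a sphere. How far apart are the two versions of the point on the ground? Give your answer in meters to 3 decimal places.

0.332 meters

The latitude changed by +0.00000264° and the longitude by -0.00000285°.
N–S: 0.00000264° × 111320 m/° = 0.293885 m.
East–west at this latitude: -0.00000285° × 111320 × cos 60.6671° ≈ -0.00000285 × 54533.8 = -0.155421 m.
Distance: √(0.293885² + 0.155421²) ≈ 0.332452 m.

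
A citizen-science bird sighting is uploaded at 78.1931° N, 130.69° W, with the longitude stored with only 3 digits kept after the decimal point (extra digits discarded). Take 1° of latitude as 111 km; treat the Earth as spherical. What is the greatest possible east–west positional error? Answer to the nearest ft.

75 ft

Truncating at 3 decimal places can drop up to a full unit in the last place, so the longitude may be off by as much as 0.001°.
Parallels shrink by cos φ, so at 78.1931° a degree of longitude is 111000 × 0.2046 ≈ 22712.1 m.
Maximum E–W displacement: 0.001 × 22712.1 = 22.7121 m.
In feet: 22.7121 m ÷ 0.3048 ≈ 74.515 ft.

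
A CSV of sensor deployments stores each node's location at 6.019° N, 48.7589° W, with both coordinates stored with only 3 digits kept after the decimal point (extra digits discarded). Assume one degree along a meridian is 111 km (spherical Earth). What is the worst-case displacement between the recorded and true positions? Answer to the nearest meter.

157 meters

Truncating at 3 decimal places can drop up to a full unit in the last place, so each coordinate may be off by as much as 0.001°.
North–south component: 0.001° × 111000 = 111 m.
East–west component at 6.019°: 0.001° × 111000 × cos 6.019° ≈ 0.001 × 110388 ≈ 110.388 m.
Combining orthogonally: (111² + 110.388²)^½ ≈ 156.546 m.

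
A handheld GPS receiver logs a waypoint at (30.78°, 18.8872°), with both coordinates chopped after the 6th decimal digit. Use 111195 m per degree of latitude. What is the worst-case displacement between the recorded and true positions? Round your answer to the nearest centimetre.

Truncating at 6 decimal places can drop up to a full unit in the last place, so each coordinate may be off by as much as 1e-06°.
N–S: 1e-06° × 111195 m/° = 0.111195 m.
Longitude error → 1e-06 × 111195 × cos 30.78° = 1e-06 × 111195 × 0.8591 ≈ 0.0955319 m.
Worst case both components are at the extreme and orthogonal: √(0.111195² + 0.0955319²) ≈ 0.146597 m.
That is 0.146597 m = 14.66 cm.

15 centimetres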